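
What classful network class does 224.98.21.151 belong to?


First octet: 224
Binary: 11100000
1110xxxx -> Class D (224-239)
Class D (multicast), default mask N/A


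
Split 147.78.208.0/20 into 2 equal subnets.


New prefix = 20 + 1 = 21
Each subnet has 2048 addresses
  147.78.208.0/21
  147.78.216.0/21
Subnets: 147.78.208.0/21, 147.78.216.0/21


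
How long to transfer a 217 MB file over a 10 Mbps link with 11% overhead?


Effective throughput = 10 * (1 - 11/100) = 8.9 Mbps
File size in Mb = 217 * 8 = 1736 Mb
Time = 1736 / 8.9
Time = 195.0562 seconds


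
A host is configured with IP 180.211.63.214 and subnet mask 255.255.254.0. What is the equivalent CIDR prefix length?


Binary: 11111111.11111111.11111110.00000000
Count leading 1s
Prefix: /23


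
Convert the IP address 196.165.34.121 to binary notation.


196 = 11000100
165 = 10100101
34 = 00100010
121 = 01111001
Binary: 11000100.10100101.00100010.01111001


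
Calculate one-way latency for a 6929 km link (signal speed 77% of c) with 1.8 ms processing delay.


Speed = 0.77 * 3e5 km/s = 231000 km/s
Propagation delay = 6929 / 231000 = 0.03 s = 29.9957 ms
Processing delay = 1.8 ms
Total one-way latency = 31.7957 ms


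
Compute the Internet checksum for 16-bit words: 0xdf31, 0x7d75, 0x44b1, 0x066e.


Sum all words (with carry folding):
+ 0xdf31 = 0xdf31
+ 0x7d75 = 0x5ca7
+ 0x44b1 = 0xa158
+ 0x066e = 0xa7c6
One's complement: ~0xa7c6
Checksum = 0x5839


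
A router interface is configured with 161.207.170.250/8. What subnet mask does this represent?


/8 means 8 network bits, 24 host bits
Binary: 11111111000000000000000000000000
Mask: 255.0.0.0


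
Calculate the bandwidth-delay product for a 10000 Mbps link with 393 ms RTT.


BDP = bandwidth * RTT
= 10000 Mbps * 393 ms
= 10000 * 1e6 * 393 / 1000 bits
= 3930000000 bits
= 491250000 bytes
= 479736.3281 KB
BDP = 3930000000 bits (491250000 bytes)


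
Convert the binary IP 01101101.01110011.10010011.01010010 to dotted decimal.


01101101 = 109
01110011 = 115
10010011 = 147
01010010 = 82
IP: 109.115.147.82


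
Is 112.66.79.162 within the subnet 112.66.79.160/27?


Subnet network: 112.66.79.160
Test IP AND mask: 112.66.79.160
Yes, 112.66.79.162 is in 112.66.79.160/27


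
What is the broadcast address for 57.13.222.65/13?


Network: 57.8.0.0/13
Host bits = 19
Set all host bits to 1:
Broadcast: 57.15.255.255


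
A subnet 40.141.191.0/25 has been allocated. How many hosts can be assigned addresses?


Host bits = 32 - 25 = 7
Total addresses = 2^7 = 128
Usable = total - 2 (network and broadcast)
Usable hosts: 126


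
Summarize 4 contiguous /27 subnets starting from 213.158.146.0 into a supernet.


Original prefix: /27
Number of subnets: 4 = 2^2
New prefix = 27 - 2 = 25
Supernet: 213.158.146.0/25


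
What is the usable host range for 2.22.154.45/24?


Network: 2.22.154.0
Broadcast: 2.22.154.255
First usable = network + 1
Last usable = broadcast - 1
Range: 2.22.154.1 to 2.22.154.254


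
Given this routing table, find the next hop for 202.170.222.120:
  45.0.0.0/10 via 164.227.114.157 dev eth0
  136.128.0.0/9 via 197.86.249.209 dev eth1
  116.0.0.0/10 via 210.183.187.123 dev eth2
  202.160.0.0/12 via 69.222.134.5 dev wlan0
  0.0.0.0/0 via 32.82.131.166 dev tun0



Longest prefix match for 202.170.222.120:
  /10 45.0.0.0: no
  /9 136.128.0.0: no
  /10 116.0.0.0: no
  /12 202.160.0.0: MATCH
  /0 0.0.0.0: MATCH
Selected: next-hop 69.222.134.5 via wlan0 (matched /12)


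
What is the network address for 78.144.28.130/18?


IP:   01001110.10010000.00011100.10000010
Mask: 11111111.11111111.11000000.00000000
AND operation:
Net:  01001110.10010000.00000000.00000000
Network: 78.144.0.0/18


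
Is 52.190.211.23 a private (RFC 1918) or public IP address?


RFC 1918 private ranges:
  10.0.0.0/8 (10.0.0.0 - 10.255.255.255)
  172.16.0.0/12 (172.16.0.0 - 172.31.255.255)
  192.168.0.0/16 (192.168.0.0 - 192.168.255.255)
Public (not in any RFC 1918 range)


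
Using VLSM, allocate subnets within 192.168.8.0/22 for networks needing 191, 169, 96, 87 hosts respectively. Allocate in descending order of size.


191 hosts -> /24 (254 usable): 192.168.8.0/24
169 hosts -> /24 (254 usable): 192.168.9.0/24
96 hosts -> /25 (126 usable): 192.168.10.0/25
87 hosts -> /25 (126 usable): 192.168.10.128/25
Allocation: 192.168.8.0/24 (191 hosts, 254 usable); 192.168.9.0/24 (169 hosts, 254 usable); 192.168.10.0/25 (96 hosts, 126 usable); 192.168.10.128/25 (87 hosts, 126 usable)


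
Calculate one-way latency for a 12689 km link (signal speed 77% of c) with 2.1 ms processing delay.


Speed = 0.77 * 3e5 km/s = 231000 km/s
Propagation delay = 12689 / 231000 = 0.0549 s = 54.9307 ms
Processing delay = 2.1 ms
Total one-way latency = 57.0307 ms


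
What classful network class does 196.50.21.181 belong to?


First octet: 196
Binary: 11000100
110xxxxx -> Class C (192-223)
Class C, default mask 255.255.255.0 (/24)


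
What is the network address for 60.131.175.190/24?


IP:   00111100.10000011.10101111.10111110
Mask: 11111111.11111111.11111111.00000000
AND operation:
Net:  00111100.10000011.10101111.00000000
Network: 60.131.175.0/24


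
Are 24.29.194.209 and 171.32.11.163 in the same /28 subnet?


Mask: 255.255.255.240
24.29.194.209 AND mask = 24.29.194.208
171.32.11.163 AND mask = 171.32.11.160
No, different subnets (24.29.194.208 vs 171.32.11.160)


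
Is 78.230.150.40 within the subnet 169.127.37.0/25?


Subnet network: 169.127.37.0
Test IP AND mask: 78.230.150.0
No, 78.230.150.40 is not in 169.127.37.0/25


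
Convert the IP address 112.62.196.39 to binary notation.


112 = 01110000
62 = 00111110
196 = 11000100
39 = 00100111
Binary: 01110000.00111110.11000100.00100111


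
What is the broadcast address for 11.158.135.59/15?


Network: 11.158.0.0/15
Host bits = 17
Set all host bits to 1:
Broadcast: 11.159.255.255


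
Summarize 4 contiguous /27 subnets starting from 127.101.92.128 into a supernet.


Original prefix: /27
Number of subnets: 4 = 2^2
New prefix = 27 - 2 = 25
Supernet: 127.101.92.128/25


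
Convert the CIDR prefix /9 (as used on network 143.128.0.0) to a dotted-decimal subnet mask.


/9 means 9 network bits, 23 host bits
Binary: 11111111100000000000000000000000
Mask: 255.128.0.0


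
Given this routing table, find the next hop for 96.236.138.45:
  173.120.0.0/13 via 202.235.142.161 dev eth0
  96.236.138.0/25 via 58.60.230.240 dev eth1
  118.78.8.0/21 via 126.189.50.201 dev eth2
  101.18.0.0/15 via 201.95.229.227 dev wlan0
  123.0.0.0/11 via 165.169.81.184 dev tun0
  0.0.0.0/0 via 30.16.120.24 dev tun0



Longest prefix match for 96.236.138.45:
  /13 173.120.0.0: no
  /25 96.236.138.0: MATCH
  /21 118.78.8.0: no
  /15 101.18.0.0: no
  /11 123.0.0.0: no
  /0 0.0.0.0: MATCH
Selected: next-hop 58.60.230.240 via eth1 (matched /25)


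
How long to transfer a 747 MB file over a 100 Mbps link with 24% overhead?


Effective throughput = 100 * (1 - 24/100) = 76 Mbps
File size in Mb = 747 * 8 = 5976 Mb
Time = 5976 / 76
Time = 78.6316 seconds


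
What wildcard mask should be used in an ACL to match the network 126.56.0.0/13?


Subnet mask: 255.248.0.0
Wildcard = 255.255.255.255 - subnet mask
255 - 255 = 0
255 - 248 = 7
255 - 0 = 255
255 - 0 = 255
Wildcard: 0.7.255.255


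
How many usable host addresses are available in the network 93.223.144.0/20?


Host bits = 32 - 20 = 12
Total addresses = 2^12 = 4096
Usable = total - 2 (network and broadcast)
Usable hosts: 4094


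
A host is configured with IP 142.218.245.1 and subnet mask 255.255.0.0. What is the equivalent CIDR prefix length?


Binary: 11111111.11111111.00000000.00000000
Count leading 1s
Prefix: /16


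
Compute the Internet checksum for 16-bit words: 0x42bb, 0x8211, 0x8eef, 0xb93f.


Sum all words (with carry folding):
+ 0x42bb = 0x42bb
+ 0x8211 = 0xc4cc
+ 0x8eef = 0x53bc
+ 0xb93f = 0x0cfc
One's complement: ~0x0cfc
Checksum = 0xf303


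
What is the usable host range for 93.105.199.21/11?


Network: 93.96.0.0
Broadcast: 93.127.255.255
First usable = network + 1
Last usable = broadcast - 1
Range: 93.96.0.1 to 93.127.255.254


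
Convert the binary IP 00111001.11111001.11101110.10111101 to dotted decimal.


00111001 = 57
11111001 = 249
11101110 = 238
10111101 = 189
IP: 57.249.238.189


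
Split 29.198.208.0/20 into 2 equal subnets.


New prefix = 20 + 1 = 21
Each subnet has 2048 addresses
  29.198.208.0/21
  29.198.216.0/21
Subnets: 29.198.208.0/21, 29.198.216.0/21


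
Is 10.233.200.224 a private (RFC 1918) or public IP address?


RFC 1918 private ranges:
  10.0.0.0/8 (10.0.0.0 - 10.255.255.255)
  172.16.0.0/12 (172.16.0.0 - 172.31.255.255)
  192.168.0.0/16 (192.168.0.0 - 192.168.255.255)
Private (in 10.0.0.0/8)


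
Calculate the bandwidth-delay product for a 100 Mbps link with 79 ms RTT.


BDP = bandwidth * RTT
= 100 Mbps * 79 ms
= 100 * 1e6 * 79 / 1000 bits
= 7900000 bits
= 987500 bytes
= 964.3555 KB
BDP = 7900000 bits (987500 bytes)


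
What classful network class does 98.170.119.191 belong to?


First octet: 98
Binary: 01100010
0xxxxxxx -> Class A (1-126)
Class A, default mask 255.0.0.0 (/8)


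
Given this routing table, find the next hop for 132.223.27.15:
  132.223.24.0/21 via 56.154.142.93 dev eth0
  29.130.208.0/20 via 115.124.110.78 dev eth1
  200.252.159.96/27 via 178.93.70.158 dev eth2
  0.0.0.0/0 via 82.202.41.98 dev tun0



Longest prefix match for 132.223.27.15:
  /21 132.223.24.0: MATCH
  /20 29.130.208.0: no
  /27 200.252.159.96: no
  /0 0.0.0.0: MATCH
Selected: next-hop 56.154.142.93 via eth0 (matched /21)


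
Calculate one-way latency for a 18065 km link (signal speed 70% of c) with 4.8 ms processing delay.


Speed = 0.7 * 3e5 km/s = 210000 km/s
Propagation delay = 18065 / 210000 = 0.086 s = 86.0238 ms
Processing delay = 4.8 ms
Total one-way latency = 90.8238 ms


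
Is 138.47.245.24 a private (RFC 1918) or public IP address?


RFC 1918 private ranges:
  10.0.0.0/8 (10.0.0.0 - 10.255.255.255)
  172.16.0.0/12 (172.16.0.0 - 172.31.255.255)
  192.168.0.0/16 (192.168.0.0 - 192.168.255.255)
Public (not in any RFC 1918 range)


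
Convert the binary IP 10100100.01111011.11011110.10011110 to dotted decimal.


10100100 = 164
01111011 = 123
11011110 = 222
10011110 = 158
IP: 164.123.222.158


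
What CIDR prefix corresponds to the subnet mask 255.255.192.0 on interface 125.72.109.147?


Binary: 11111111.11111111.11000000.00000000
Count leading 1s
Prefix: /18


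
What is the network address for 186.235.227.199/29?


IP:   10111010.11101011.11100011.11000111
Mask: 11111111.11111111.11111111.11111000
AND operation:
Net:  10111010.11101011.11100011.11000000
Network: 186.235.227.192/29


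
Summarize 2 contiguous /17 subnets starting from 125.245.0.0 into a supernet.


Original prefix: /17
Number of subnets: 2 = 2^1
New prefix = 17 - 1 = 16
Supernet: 125.245.0.0/16


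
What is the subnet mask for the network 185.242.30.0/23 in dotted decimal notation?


/23 means 23 network bits, 9 host bits
Binary: 11111111111111111111111000000000
Mask: 255.255.254.0


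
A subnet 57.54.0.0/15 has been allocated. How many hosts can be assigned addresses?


Host bits = 32 - 15 = 17
Total addresses = 2^17 = 131072
Usable = total - 2 (network and broadcast)
Usable hosts: 131070


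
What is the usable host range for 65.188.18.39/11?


Network: 65.160.0.0
Broadcast: 65.191.255.255
First usable = network + 1
Last usable = broadcast - 1
Range: 65.160.0.1 to 65.191.255.254


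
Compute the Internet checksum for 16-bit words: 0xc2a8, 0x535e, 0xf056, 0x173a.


Sum all words (with carry folding):
+ 0xc2a8 = 0xc2a8
+ 0x535e = 0x1607
+ 0xf056 = 0x065e
+ 0x173a = 0x1d98
One's complement: ~0x1d98
Checksum = 0xe267


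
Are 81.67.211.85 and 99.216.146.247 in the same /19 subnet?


Mask: 255.255.224.0
81.67.211.85 AND mask = 81.67.192.0
99.216.146.247 AND mask = 99.216.128.0
No, different subnets (81.67.192.0 vs 99.216.128.0)


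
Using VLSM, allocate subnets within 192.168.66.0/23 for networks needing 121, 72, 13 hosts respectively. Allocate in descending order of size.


121 hosts -> /25 (126 usable): 192.168.66.0/25
72 hosts -> /25 (126 usable): 192.168.66.128/25
13 hosts -> /28 (14 usable): 192.168.67.0/28
Allocation: 192.168.66.0/25 (121 hosts, 126 usable); 192.168.66.128/25 (72 hosts, 126 usable); 192.168.67.0/28 (13 hosts, 14 usable)


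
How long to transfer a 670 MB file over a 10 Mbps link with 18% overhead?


Effective throughput = 10 * (1 - 18/100) = 8.2 Mbps
File size in Mb = 670 * 8 = 5360 Mb
Time = 5360 / 8.2
Time = 653.6585 seconds


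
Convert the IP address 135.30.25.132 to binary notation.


135 = 10000111
30 = 00011110
25 = 00011001
132 = 10000100
Binary: 10000111.00011110.00011001.10000100


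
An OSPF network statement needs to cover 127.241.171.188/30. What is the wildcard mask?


Subnet mask: 255.255.255.252
Wildcard = 255.255.255.255 - subnet mask
255 - 255 = 0
255 - 255 = 0
255 - 255 = 0
255 - 252 = 3
Wildcard: 0.0.0.3


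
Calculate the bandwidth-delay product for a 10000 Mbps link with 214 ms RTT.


BDP = bandwidth * RTT
= 10000 Mbps * 214 ms
= 10000 * 1e6 * 214 / 1000 bits
= 2140000000 bits
= 267500000 bytes
= 261230.4688 KB
BDP = 2140000000 bits (267500000 bytes)


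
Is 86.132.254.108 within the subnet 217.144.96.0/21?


Subnet network: 217.144.96.0
Test IP AND mask: 86.132.248.0
No, 86.132.254.108 is not in 217.144.96.0/21


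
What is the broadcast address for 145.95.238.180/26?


Network: 145.95.238.128/26
Host bits = 6
Set all host bits to 1:
Broadcast: 145.95.238.191


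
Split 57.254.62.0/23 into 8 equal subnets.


New prefix = 23 + 3 = 26
Each subnet has 64 addresses
  57.254.62.0/26
  57.254.62.64/26
  57.254.62.128/26
  57.254.62.192/26
  57.254.63.0/26
  57.254.63.64/26
  57.254.63.128/26
  57.254.63.192/26
Subnets: 57.254.62.0/26, 57.254.62.64/26, 57.254.62.128/26, 57.254.62.192/26, 57.254.63.0/26, 57.254.63.64/26, 57.254.63.128/26, 57.254.63.192/26


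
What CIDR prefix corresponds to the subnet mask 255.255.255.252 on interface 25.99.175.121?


Binary: 11111111.11111111.11111111.11111100
Count leading 1s
Prefix: /30


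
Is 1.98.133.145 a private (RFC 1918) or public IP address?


RFC 1918 private ranges:
  10.0.0.0/8 (10.0.0.0 - 10.255.255.255)
  172.16.0.0/12 (172.16.0.0 - 172.31.255.255)
  192.168.0.0/16 (192.168.0.0 - 192.168.255.255)
Public (not in any RFC 1918 range)


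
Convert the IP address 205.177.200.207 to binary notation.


205 = 11001101
177 = 10110001
200 = 11001000
207 = 11001111
Binary: 11001101.10110001.11001000.11001111


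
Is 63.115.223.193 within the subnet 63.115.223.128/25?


Subnet network: 63.115.223.128
Test IP AND mask: 63.115.223.128
Yes, 63.115.223.193 is in 63.115.223.128/25


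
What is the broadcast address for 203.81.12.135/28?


Network: 203.81.12.128/28
Host bits = 4
Set all host bits to 1:
Broadcast: 203.81.12.143


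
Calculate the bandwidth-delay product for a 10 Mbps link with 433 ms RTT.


BDP = bandwidth * RTT
= 10 Mbps * 433 ms
= 10 * 1e6 * 433 / 1000 bits
= 4330000 bits
= 541250 bytes
= 528.5645 KB
BDP = 4330000 bits (541250 bytes)


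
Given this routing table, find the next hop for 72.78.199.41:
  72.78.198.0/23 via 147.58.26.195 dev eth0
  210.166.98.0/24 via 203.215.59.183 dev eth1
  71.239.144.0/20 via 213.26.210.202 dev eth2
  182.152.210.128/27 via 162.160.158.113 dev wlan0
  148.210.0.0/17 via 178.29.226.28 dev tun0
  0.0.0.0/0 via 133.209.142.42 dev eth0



Longest prefix match for 72.78.199.41:
  /23 72.78.198.0: MATCH
  /24 210.166.98.0: no
  /20 71.239.144.0: no
  /27 182.152.210.128: no
  /17 148.210.0.0: no
  /0 0.0.0.0: MATCH
Selected: next-hop 147.58.26.195 via eth0 (matched /23)


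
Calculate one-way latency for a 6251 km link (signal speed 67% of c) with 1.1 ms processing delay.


Speed = 0.67 * 3e5 km/s = 201000 km/s
Propagation delay = 6251 / 201000 = 0.0311 s = 31.0995 ms
Processing delay = 1.1 ms
Total one-way latency = 32.1995 ms


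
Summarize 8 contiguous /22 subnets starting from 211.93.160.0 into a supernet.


Original prefix: /22
Number of subnets: 8 = 2^3
New prefix = 22 - 3 = 19
Supernet: 211.93.160.0/19


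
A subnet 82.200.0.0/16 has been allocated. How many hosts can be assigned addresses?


Host bits = 32 - 16 = 16
Total addresses = 2^16 = 65536
Usable = total - 2 (network and broadcast)
Usable hosts: 65534


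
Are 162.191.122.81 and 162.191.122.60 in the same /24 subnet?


Mask: 255.255.255.0
162.191.122.81 AND mask = 162.191.122.0
162.191.122.60 AND mask = 162.191.122.0
Yes, same subnet (162.191.122.0)


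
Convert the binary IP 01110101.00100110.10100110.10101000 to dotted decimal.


01110101 = 117
00100110 = 38
10100110 = 166
10101000 = 168
IP: 117.38.166.168


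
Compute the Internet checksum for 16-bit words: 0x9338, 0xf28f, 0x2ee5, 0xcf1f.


Sum all words (with carry folding):
+ 0x9338 = 0x9338
+ 0xf28f = 0x85c8
+ 0x2ee5 = 0xb4ad
+ 0xcf1f = 0x83cd
One's complement: ~0x83cd
Checksum = 0x7c32


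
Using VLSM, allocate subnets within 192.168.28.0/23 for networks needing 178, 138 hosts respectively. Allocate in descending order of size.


178 hosts -> /24 (254 usable): 192.168.28.0/24
138 hosts -> /24 (254 usable): 192.168.29.0/24
Allocation: 192.168.28.0/24 (178 hosts, 254 usable); 192.168.29.0/24 (138 hosts, 254 usable)


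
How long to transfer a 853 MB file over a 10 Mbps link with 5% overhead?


Effective throughput = 10 * (1 - 5/100) = 9.5 Mbps
File size in Mb = 853 * 8 = 6824 Mb
Time = 6824 / 9.5
Time = 718.3158 seconds


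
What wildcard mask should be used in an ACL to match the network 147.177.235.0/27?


Subnet mask: 255.255.255.224
Wildcard = 255.255.255.255 - subnet mask
255 - 255 = 0
255 - 255 = 0
255 - 255 = 0
255 - 224 = 31
Wildcard: 0.0.0.31


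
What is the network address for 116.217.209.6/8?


IP:   01110100.11011001.11010001.00000110
Mask: 11111111.00000000.00000000.00000000
AND operation:
Net:  01110100.00000000.00000000.00000000
Network: 116.0.0.0/8


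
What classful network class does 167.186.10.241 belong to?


First octet: 167
Binary: 10100111
10xxxxxx -> Class B (128-191)
Class B, default mask 255.255.0.0 (/16)


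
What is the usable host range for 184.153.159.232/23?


Network: 184.153.158.0
Broadcast: 184.153.159.255
First usable = network + 1
Last usable = broadcast - 1
Range: 184.153.158.1 to 184.153.159.254


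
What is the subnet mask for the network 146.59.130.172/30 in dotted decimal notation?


/30 means 30 network bits, 2 host bits
Binary: 11111111111111111111111111111100
Mask: 255.255.255.252


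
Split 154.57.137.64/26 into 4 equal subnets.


New prefix = 26 + 2 = 28
Each subnet has 16 addresses
  154.57.137.64/28
  154.57.137.80/28
  154.57.137.96/28
  154.57.137.112/28
Subnets: 154.57.137.64/28, 154.57.137.80/28, 154.57.137.96/28, 154.57.137.112/28


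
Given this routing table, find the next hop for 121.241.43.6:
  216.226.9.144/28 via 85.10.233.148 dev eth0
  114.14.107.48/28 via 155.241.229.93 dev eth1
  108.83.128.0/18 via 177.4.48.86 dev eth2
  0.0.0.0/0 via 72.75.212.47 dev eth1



Longest prefix match for 121.241.43.6:
  /28 216.226.9.144: no
  /28 114.14.107.48: no
  /18 108.83.128.0: no
  /0 0.0.0.0: MATCH
Selected: next-hop 72.75.212.47 via eth1 (matched /0)


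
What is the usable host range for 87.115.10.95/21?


Network: 87.115.8.0
Broadcast: 87.115.15.255
First usable = network + 1
Last usable = broadcast - 1
Range: 87.115.8.1 to 87.115.15.254


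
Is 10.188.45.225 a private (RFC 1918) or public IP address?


RFC 1918 private ranges:
  10.0.0.0/8 (10.0.0.0 - 10.255.255.255)
  172.16.0.0/12 (172.16.0.0 - 172.31.255.255)
  192.168.0.0/16 (192.168.0.0 - 192.168.255.255)
Private (in 10.0.0.0/8)


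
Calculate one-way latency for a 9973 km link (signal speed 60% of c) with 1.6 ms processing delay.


Speed = 0.6 * 3e5 km/s = 180000 km/s
Propagation delay = 9973 / 180000 = 0.0554 s = 55.4056 ms
Processing delay = 1.6 ms
Total one-way latency = 57.0056 ms


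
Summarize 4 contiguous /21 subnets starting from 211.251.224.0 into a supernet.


Original prefix: /21
Number of subnets: 4 = 2^2
New prefix = 21 - 2 = 19
Supernet: 211.251.224.0/19


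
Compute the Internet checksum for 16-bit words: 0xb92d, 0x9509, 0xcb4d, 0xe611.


Sum all words (with carry folding):
+ 0xb92d = 0xb92d
+ 0x9509 = 0x4e37
+ 0xcb4d = 0x1985
+ 0xe611 = 0xff96
One's complement: ~0xff96
Checksum = 0x0069


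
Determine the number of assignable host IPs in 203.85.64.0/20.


Host bits = 32 - 20 = 12
Total addresses = 2^12 = 4096
Usable = total - 2 (network and broadcast)
Usable hosts: 4094


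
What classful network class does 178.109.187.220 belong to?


First octet: 178
Binary: 10110010
10xxxxxx -> Class B (128-191)
Class B, default mask 255.255.0.0 (/16)


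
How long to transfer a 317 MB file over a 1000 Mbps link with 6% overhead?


Effective throughput = 1000 * (1 - 6/100) = 940 Mbps
File size in Mb = 317 * 8 = 2536 Mb
Time = 2536 / 940
Time = 2.6979 seconds


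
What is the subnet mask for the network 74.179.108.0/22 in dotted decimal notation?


/22 means 22 network bits, 10 host bits
Binary: 11111111111111111111110000000000
Mask: 255.255.252.0


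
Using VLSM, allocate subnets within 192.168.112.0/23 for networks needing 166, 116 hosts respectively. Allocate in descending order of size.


166 hosts -> /24 (254 usable): 192.168.112.0/24
116 hosts -> /25 (126 usable): 192.168.113.0/25
Allocation: 192.168.112.0/24 (166 hosts, 254 usable); 192.168.113.0/25 (116 hosts, 126 usable)


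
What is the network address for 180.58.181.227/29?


IP:   10110100.00111010.10110101.11100011
Mask: 11111111.11111111.11111111.11111000
AND operation:
Net:  10110100.00111010.10110101.11100000
Network: 180.58.181.224/29


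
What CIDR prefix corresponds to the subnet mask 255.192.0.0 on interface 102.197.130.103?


Binary: 11111111.11000000.00000000.00000000
Count leading 1s
Prefix: /10


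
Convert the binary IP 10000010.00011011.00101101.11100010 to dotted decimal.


10000010 = 130
00011011 = 27
00101101 = 45
11100010 = 226
IP: 130.27.45.226


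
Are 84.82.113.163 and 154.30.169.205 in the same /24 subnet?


Mask: 255.255.255.0
84.82.113.163 AND mask = 84.82.113.0
154.30.169.205 AND mask = 154.30.169.0
No, different subnets (84.82.113.0 vs 154.30.169.0)


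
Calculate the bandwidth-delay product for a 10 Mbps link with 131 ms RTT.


BDP = bandwidth * RTT
= 10 Mbps * 131 ms
= 10 * 1e6 * 131 / 1000 bits
= 1310000 bits
= 163750 bytes
= 159.9121 KB
BDP = 1310000 bits (163750 bytes)


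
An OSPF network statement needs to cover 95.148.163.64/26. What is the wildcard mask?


Subnet mask: 255.255.255.192
Wildcard = 255.255.255.255 - subnet mask
255 - 255 = 0
255 - 255 = 0
255 - 255 = 0
255 - 192 = 63
Wildcard: 0.0.0.63


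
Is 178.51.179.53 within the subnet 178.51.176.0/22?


Subnet network: 178.51.176.0
Test IP AND mask: 178.51.176.0
Yes, 178.51.179.53 is in 178.51.176.0/22


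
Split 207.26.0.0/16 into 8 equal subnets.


New prefix = 16 + 3 = 19
Each subnet has 8192 addresses
  207.26.0.0/19
  207.26.32.0/19
  207.26.64.0/19
  207.26.96.0/19
  207.26.128.0/19
  207.26.160.0/19
  207.26.192.0/19
  207.26.224.0/19
Subnets: 207.26.0.0/19, 207.26.32.0/19, 207.26.64.0/19, 207.26.96.0/19, 207.26.128.0/19, 207.26.160.0/19, 207.26.192.0/19, 207.26.224.0/19


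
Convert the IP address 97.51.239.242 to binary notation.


97 = 01100001
51 = 00110011
239 = 11101111
242 = 11110010
Binary: 01100001.00110011.11101111.11110010


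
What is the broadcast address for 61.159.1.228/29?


Network: 61.159.1.224/29
Host bits = 3
Set all host bits to 1:
Broadcast: 61.159.1.231


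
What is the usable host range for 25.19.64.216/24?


Network: 25.19.64.0
Broadcast: 25.19.64.255
First usable = network + 1
Last usable = broadcast - 1
Range: 25.19.64.1 to 25.19.64.254


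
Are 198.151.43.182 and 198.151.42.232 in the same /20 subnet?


Mask: 255.255.240.0
198.151.43.182 AND mask = 198.151.32.0
198.151.42.232 AND mask = 198.151.32.0
Yes, same subnet (198.151.32.0)


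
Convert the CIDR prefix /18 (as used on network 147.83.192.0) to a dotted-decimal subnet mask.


/18 means 18 network bits, 14 host bits
Binary: 11111111111111111100000000000000
Mask: 255.255.192.0


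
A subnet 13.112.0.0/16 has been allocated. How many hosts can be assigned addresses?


Host bits = 32 - 16 = 16
Total addresses = 2^16 = 65536
Usable = total - 2 (network and broadcast)
Usable hosts: 65534


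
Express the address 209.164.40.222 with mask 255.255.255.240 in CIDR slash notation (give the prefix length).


Binary: 11111111.11111111.11111111.11110000
Count leading 1s
Prefix: /28


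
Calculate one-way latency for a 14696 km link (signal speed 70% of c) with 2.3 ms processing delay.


Speed = 0.7 * 3e5 km/s = 210000 km/s
Propagation delay = 14696 / 210000 = 0.07 s = 69.981 ms
Processing delay = 2.3 ms
Total one-way latency = 72.281 ms


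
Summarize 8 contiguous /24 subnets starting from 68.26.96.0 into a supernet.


Original prefix: /24
Number of subnets: 8 = 2^3
New prefix = 24 - 3 = 21
Supernet: 68.26.96.0/21


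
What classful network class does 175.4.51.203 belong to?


First octet: 175
Binary: 10101111
10xxxxxx -> Class B (128-191)
Class B, default mask 255.255.0.0 (/16)


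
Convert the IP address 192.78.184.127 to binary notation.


192 = 11000000
78 = 01001110
184 = 10111000
127 = 01111111
Binary: 11000000.01001110.10111000.01111111


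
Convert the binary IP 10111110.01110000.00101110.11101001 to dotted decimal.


10111110 = 190
01110000 = 112
00101110 = 46
11101001 = 233
IP: 190.112.46.233


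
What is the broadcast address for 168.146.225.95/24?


Network: 168.146.225.0/24
Host bits = 8
Set all host bits to 1:
Broadcast: 168.146.225.255


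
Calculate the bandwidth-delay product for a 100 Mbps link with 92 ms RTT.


BDP = bandwidth * RTT
= 100 Mbps * 92 ms
= 100 * 1e6 * 92 / 1000 bits
= 9200000 bits
= 1150000 bytes
= 1123.0469 KB
BDP = 9200000 bits (1150000 bytes)


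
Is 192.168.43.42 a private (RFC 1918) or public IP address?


RFC 1918 private ranges:
  10.0.0.0/8 (10.0.0.0 - 10.255.255.255)
  172.16.0.0/12 (172.16.0.0 - 172.31.255.255)
  192.168.0.0/16 (192.168.0.0 - 192.168.255.255)
Private (in 192.168.0.0/16)


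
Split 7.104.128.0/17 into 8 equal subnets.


New prefix = 17 + 3 = 20
Each subnet has 4096 addresses
  7.104.128.0/20
  7.104.144.0/20
  7.104.160.0/20
  7.104.176.0/20
  7.104.192.0/20
  7.104.208.0/20
  7.104.224.0/20
  7.104.240.0/20
Subnets: 7.104.128.0/20, 7.104.144.0/20, 7.104.160.0/20, 7.104.176.0/20, 7.104.192.0/20, 7.104.208.0/20, 7.104.224.0/20, 7.104.240.0/20


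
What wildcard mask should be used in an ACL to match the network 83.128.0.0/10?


Subnet mask: 255.192.0.0
Wildcard = 255.255.255.255 - subnet mask
255 - 255 = 0
255 - 192 = 63
255 - 0 = 255
255 - 0 = 255
Wildcard: 0.63.255.255


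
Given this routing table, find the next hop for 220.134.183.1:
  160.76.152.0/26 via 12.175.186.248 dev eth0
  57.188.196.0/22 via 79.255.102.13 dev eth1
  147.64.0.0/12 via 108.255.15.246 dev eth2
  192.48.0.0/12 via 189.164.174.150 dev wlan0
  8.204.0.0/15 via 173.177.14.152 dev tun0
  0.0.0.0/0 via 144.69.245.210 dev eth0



Longest prefix match for 220.134.183.1:
  /26 160.76.152.0: no
  /22 57.188.196.0: no
  /12 147.64.0.0: no
  /12 192.48.0.0: no
  /15 8.204.0.0: no
  /0 0.0.0.0: MATCH
Selected: next-hop 144.69.245.210 via eth0 (matched /0)


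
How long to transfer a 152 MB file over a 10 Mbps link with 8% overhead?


Effective throughput = 10 * (1 - 8/100) = 9.2 Mbps
File size in Mb = 152 * 8 = 1216 Mb
Time = 1216 / 9.2
Time = 132.1739 seconds


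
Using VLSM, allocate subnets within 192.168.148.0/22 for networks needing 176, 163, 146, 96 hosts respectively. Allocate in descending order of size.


176 hosts -> /24 (254 usable): 192.168.148.0/24
163 hosts -> /24 (254 usable): 192.168.149.0/24
146 hosts -> /24 (254 usable): 192.168.150.0/24
96 hosts -> /25 (126 usable): 192.168.151.0/25
Allocation: 192.168.148.0/24 (176 hosts, 254 usable); 192.168.149.0/24 (163 hosts, 254 usable); 192.168.150.0/24 (146 hosts, 254 usable); 192.168.151.0/25 (96 hosts, 126 usable)


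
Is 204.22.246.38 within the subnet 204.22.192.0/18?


Subnet network: 204.22.192.0
Test IP AND mask: 204.22.192.0
Yes, 204.22.246.38 is in 204.22.192.0/18


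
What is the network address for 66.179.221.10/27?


IP:   01000010.10110011.11011101.00001010
Mask: 11111111.11111111.11111111.11100000
AND operation:
Net:  01000010.10110011.11011101.00000000
Network: 66.179.221.0/27


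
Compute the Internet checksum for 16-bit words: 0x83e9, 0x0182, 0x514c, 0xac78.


Sum all words (with carry folding):
+ 0x83e9 = 0x83e9
+ 0x0182 = 0x856b
+ 0x514c = 0xd6b7
+ 0xac78 = 0x8330
One's complement: ~0x8330
Checksum = 0x7ccf


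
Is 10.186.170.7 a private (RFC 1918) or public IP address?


RFC 1918 private ranges:
  10.0.0.0/8 (10.0.0.0 - 10.255.255.255)
  172.16.0.0/12 (172.16.0.0 - 172.31.255.255)
  192.168.0.0/16 (192.168.0.0 - 192.168.255.255)
Private (in 10.0.0.0/8)


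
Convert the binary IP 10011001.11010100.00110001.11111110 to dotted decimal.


10011001 = 153
11010100 = 212
00110001 = 49
11111110 = 254
IP: 153.212.49.254


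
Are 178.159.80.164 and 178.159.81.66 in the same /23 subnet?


Mask: 255.255.254.0
178.159.80.164 AND mask = 178.159.80.0
178.159.81.66 AND mask = 178.159.80.0
Yes, same subnet (178.159.80.0)


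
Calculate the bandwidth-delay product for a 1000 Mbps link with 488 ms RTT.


BDP = bandwidth * RTT
= 1000 Mbps * 488 ms
= 1000 * 1e6 * 488 / 1000 bits
= 488000000 bits
= 61000000 bytes
= 59570.3125 KB
BDP = 488000000 bits (61000000 bytes)


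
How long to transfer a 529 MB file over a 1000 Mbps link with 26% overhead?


Effective throughput = 1000 * (1 - 26/100) = 740 Mbps
File size in Mb = 529 * 8 = 4232 Mb
Time = 4232 / 740
Time = 5.7189 seconds


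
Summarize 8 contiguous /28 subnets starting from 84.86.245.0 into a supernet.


Original prefix: /28
Number of subnets: 8 = 2^3
New prefix = 28 - 3 = 25
Supernet: 84.86.245.0/25


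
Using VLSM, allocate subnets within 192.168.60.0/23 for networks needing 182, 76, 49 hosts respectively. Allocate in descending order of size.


182 hosts -> /24 (254 usable): 192.168.60.0/24
76 hosts -> /25 (126 usable): 192.168.61.0/25
49 hosts -> /26 (62 usable): 192.168.61.128/26
Allocation: 192.168.60.0/24 (182 hosts, 254 usable); 192.168.61.0/25 (76 hosts, 126 usable); 192.168.61.128/26 (49 hosts, 62 usable)


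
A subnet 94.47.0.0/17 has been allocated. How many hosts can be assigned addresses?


Host bits = 32 - 17 = 15
Total addresses = 2^15 = 32768
Usable = total - 2 (network and broadcast)
Usable hosts: 32766


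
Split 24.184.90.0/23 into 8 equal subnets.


New prefix = 23 + 3 = 26
Each subnet has 64 addresses
  24.184.90.0/26
  24.184.90.64/26
  24.184.90.128/26
  24.184.90.192/26
  24.184.91.0/26
  24.184.91.64/26
  24.184.91.128/26
  24.184.91.192/26
Subnets: 24.184.90.0/26, 24.184.90.64/26, 24.184.90.128/26, 24.184.90.192/26, 24.184.91.0/26, 24.184.91.64/26, 24.184.91.128/26, 24.184.91.192/26


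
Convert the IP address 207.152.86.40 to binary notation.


207 = 11001111
152 = 10011000
86 = 01010110
40 = 00101000
Binary: 11001111.10011000.01010110.00101000


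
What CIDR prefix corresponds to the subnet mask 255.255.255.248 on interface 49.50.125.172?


Binary: 11111111.11111111.11111111.11111000
Count leading 1s
Prefix: /29


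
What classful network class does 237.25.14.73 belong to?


First octet: 237
Binary: 11101101
1110xxxx -> Class D (224-239)
Class D (multicast), default mask N/A


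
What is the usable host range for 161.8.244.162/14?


Network: 161.8.0.0
Broadcast: 161.11.255.255
First usable = network + 1
Last usable = broadcast - 1
Range: 161.8.0.1 to 161.11.255.254


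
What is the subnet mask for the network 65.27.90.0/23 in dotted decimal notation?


/23 means 23 network bits, 9 host bits
Binary: 11111111111111111111111000000000
Mask: 255.255.254.0


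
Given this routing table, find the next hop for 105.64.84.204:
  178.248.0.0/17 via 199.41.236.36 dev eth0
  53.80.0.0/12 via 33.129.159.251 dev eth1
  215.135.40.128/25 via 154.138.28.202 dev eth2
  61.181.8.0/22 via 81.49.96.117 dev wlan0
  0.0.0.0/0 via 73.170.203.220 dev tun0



Longest prefix match for 105.64.84.204:
  /17 178.248.0.0: no
  /12 53.80.0.0: no
  /25 215.135.40.128: no
  /22 61.181.8.0: no
  /0 0.0.0.0: MATCH
Selected: next-hop 73.170.203.220 via tun0 (matched /0)


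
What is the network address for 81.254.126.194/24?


IP:   01010001.11111110.01111110.11000010
Mask: 11111111.11111111.11111111.00000000
AND operation:
Net:  01010001.11111110.01111110.00000000
Network: 81.254.126.0/24


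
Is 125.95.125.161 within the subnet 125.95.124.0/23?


Subnet network: 125.95.124.0
Test IP AND mask: 125.95.124.0
Yes, 125.95.125.161 is in 125.95.124.0/23


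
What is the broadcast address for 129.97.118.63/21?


Network: 129.97.112.0/21
Host bits = 11
Set all host bits to 1:
Broadcast: 129.97.119.255


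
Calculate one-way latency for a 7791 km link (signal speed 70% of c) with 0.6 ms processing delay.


Speed = 0.7 * 3e5 km/s = 210000 km/s
Propagation delay = 7791 / 210000 = 0.0371 s = 37.1 ms
Processing delay = 0.6 ms
Total one-way latency = 37.7 ms


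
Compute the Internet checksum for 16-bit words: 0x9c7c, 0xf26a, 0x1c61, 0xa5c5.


Sum all words (with carry folding):
+ 0x9c7c = 0x9c7c
+ 0xf26a = 0x8ee7
+ 0x1c61 = 0xab48
+ 0xa5c5 = 0x510e
One's complement: ~0x510e
Checksum = 0xaef1


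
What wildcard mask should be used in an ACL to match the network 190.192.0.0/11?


Subnet mask: 255.224.0.0
Wildcard = 255.255.255.255 - subnet mask
255 - 255 = 0
255 - 224 = 31
255 - 0 = 255
255 - 0 = 255
Wildcard: 0.31.255.255


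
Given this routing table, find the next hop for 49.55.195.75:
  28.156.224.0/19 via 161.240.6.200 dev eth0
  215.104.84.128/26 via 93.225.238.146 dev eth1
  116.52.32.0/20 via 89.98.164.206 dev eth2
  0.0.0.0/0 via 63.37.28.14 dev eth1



Longest prefix match for 49.55.195.75:
  /19 28.156.224.0: no
  /26 215.104.84.128: no
  /20 116.52.32.0: no
  /0 0.0.0.0: MATCH
Selected: next-hop 63.37.28.14 via eth1 (matched /0)


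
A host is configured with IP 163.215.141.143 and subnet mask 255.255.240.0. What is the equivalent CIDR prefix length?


Binary: 11111111.11111111.11110000.00000000
Count leading 1s
Prefix: /20


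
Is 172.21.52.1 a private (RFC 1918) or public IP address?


RFC 1918 private ranges:
  10.0.0.0/8 (10.0.0.0 - 10.255.255.255)
  172.16.0.0/12 (172.16.0.0 - 172.31.255.255)
  192.168.0.0/16 (192.168.0.0 - 192.168.255.255)
Private (in 172.16.0.0/12)


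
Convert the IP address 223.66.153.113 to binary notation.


223 = 11011111
66 = 01000010
153 = 10011001
113 = 01110001
Binary: 11011111.01000010.10011001.01110001


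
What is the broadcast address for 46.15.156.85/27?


Network: 46.15.156.64/27
Host bits = 5
Set all host bits to 1:
Broadcast: 46.15.156.95


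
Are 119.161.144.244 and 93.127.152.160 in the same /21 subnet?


Mask: 255.255.248.0
119.161.144.244 AND mask = 119.161.144.0
93.127.152.160 AND mask = 93.127.152.0
No, different subnets (119.161.144.0 vs 93.127.152.0)


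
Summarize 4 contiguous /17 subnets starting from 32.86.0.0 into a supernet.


Original prefix: /17
Number of subnets: 4 = 2^2
New prefix = 17 - 2 = 15
Supernet: 32.86.0.0/15


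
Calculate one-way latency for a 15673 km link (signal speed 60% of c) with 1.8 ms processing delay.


Speed = 0.6 * 3e5 km/s = 180000 km/s
Propagation delay = 15673 / 180000 = 0.0871 s = 87.0722 ms
Processing delay = 1.8 ms
Total one-way latency = 88.8722 ms


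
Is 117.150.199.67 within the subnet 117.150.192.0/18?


Subnet network: 117.150.192.0
Test IP AND mask: 117.150.192.0
Yes, 117.150.199.67 is in 117.150.192.0/18


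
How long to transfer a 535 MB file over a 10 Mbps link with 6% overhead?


Effective throughput = 10 * (1 - 6/100) = 9.4 Mbps
File size in Mb = 535 * 8 = 4280 Mb
Time = 4280 / 9.4
Time = 455.3191 seconds


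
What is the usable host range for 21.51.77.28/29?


Network: 21.51.77.24
Broadcast: 21.51.77.31
First usable = network + 1
Last usable = broadcast - 1
Range: 21.51.77.25 to 21.51.77.30


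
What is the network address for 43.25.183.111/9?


IP:   00101011.00011001.10110111.01101111
Mask: 11111111.10000000.00000000.00000000
AND operation:
Net:  00101011.00000000.00000000.00000000
Network: 43.0.0.0/9


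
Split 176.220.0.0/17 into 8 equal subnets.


New prefix = 17 + 3 = 20
Each subnet has 4096 addresses
  176.220.0.0/20
  176.220.16.0/20
  176.220.32.0/20
  176.220.48.0/20
  176.220.64.0/20
  176.220.80.0/20
  176.220.96.0/20
  176.220.112.0/20
Subnets: 176.220.0.0/20, 176.220.16.0/20, 176.220.32.0/20, 176.220.48.0/20, 176.220.64.0/20, 176.220.80.0/20, 176.220.96.0/20, 176.220.112.0/20


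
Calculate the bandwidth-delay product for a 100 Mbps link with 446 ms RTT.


BDP = bandwidth * RTT
= 100 Mbps * 446 ms
= 100 * 1e6 * 446 / 1000 bits
= 44600000 bits
= 5575000 bytes
= 5444.3359 KB
BDP = 44600000 bits (5575000 bytes)


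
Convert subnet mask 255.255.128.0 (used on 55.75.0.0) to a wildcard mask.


Subnet mask: 255.255.128.0
Wildcard = 255.255.255.255 - subnet mask
255 - 255 = 0
255 - 255 = 0
255 - 128 = 127
255 - 0 = 255
Wildcard: 0.0.127.255


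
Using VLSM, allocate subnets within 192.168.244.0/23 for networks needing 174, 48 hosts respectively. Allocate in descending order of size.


174 hosts -> /24 (254 usable): 192.168.244.0/24
48 hosts -> /26 (62 usable): 192.168.245.0/26
Allocation: 192.168.244.0/24 (174 hosts, 254 usable); 192.168.245.0/26 (48 hosts, 62 usable)


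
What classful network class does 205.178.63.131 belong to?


First octet: 205
Binary: 11001101
110xxxxx -> Class C (192-223)
Class C, default mask 255.255.255.0 (/24)


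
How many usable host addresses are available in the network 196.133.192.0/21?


Host bits = 32 - 21 = 11
Total addresses = 2^11 = 2048
Usable = total - 2 (network and broadcast)
Usable hosts: 2046


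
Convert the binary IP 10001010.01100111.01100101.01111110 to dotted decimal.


10001010 = 138
01100111 = 103
01100101 = 101
01111110 = 126
IP: 138.103.101.126


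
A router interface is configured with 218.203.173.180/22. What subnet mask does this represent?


/22 means 22 network bits, 10 host bits
Binary: 11111111111111111111110000000000
Mask: 255.255.252.0


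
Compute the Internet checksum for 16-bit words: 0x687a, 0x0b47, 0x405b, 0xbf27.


Sum all words (with carry folding):
+ 0x687a = 0x687a
+ 0x0b47 = 0x73c1
+ 0x405b = 0xb41c
+ 0xbf27 = 0x7344
One's complement: ~0x7344
Checksum = 0x8cbb


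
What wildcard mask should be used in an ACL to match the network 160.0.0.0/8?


Subnet mask: 255.0.0.0
Wildcard = 255.255.255.255 - subnet mask
255 - 255 = 0
255 - 0 = 255
255 - 0 = 255
255 - 0 = 255
Wildcard: 0.255.255.255


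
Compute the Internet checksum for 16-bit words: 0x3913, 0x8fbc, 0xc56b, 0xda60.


Sum all words (with carry folding):
+ 0x3913 = 0x3913
+ 0x8fbc = 0xc8cf
+ 0xc56b = 0x8e3b
+ 0xda60 = 0x689c
One's complement: ~0x689c
Checksum = 0x9763


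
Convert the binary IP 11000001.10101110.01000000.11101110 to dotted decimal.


11000001 = 193
10101110 = 174
01000000 = 64
11101110 = 238
IP: 193.174.64.238
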